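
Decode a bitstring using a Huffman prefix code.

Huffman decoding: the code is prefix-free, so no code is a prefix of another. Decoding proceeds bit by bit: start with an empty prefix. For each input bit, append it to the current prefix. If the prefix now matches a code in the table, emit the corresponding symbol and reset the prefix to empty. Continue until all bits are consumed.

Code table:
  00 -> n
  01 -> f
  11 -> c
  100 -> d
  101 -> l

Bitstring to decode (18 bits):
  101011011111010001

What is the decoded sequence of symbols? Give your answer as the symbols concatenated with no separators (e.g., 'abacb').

Bit 0: prefix='1' (no match yet)
Bit 1: prefix='10' (no match yet)
Bit 2: prefix='101' -> emit 'l', reset
Bit 3: prefix='0' (no match yet)
Bit 4: prefix='01' -> emit 'f', reset
Bit 5: prefix='1' (no match yet)
Bit 6: prefix='10' (no match yet)
Bit 7: prefix='101' -> emit 'l', reset
Bit 8: prefix='1' (no match yet)
Bit 9: prefix='11' -> emit 'c', reset
Bit 10: prefix='1' (no match yet)
Bit 11: prefix='11' -> emit 'c', reset
Bit 12: prefix='0' (no match yet)
Bit 13: prefix='01' -> emit 'f', reset
Bit 14: prefix='0' (no match yet)
Bit 15: prefix='00' -> emit 'n', reset
Bit 16: prefix='0' (no match yet)
Bit 17: prefix='01' -> emit 'f', reset

Answer: lflccfnf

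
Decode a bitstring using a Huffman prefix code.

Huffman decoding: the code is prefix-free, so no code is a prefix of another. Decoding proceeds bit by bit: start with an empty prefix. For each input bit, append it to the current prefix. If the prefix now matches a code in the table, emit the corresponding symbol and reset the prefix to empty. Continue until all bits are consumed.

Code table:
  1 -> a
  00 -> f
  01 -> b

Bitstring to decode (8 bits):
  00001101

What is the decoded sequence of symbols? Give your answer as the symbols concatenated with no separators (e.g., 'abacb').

Bit 0: prefix='0' (no match yet)
Bit 1: prefix='00' -> emit 'f', reset
Bit 2: prefix='0' (no match yet)
Bit 3: prefix='00' -> emit 'f', reset
Bit 4: prefix='1' -> emit 'a', reset
Bit 5: prefix='1' -> emit 'a', reset
Bit 6: prefix='0' (no match yet)
Bit 7: prefix='01' -> emit 'b', reset

Answer: ffaab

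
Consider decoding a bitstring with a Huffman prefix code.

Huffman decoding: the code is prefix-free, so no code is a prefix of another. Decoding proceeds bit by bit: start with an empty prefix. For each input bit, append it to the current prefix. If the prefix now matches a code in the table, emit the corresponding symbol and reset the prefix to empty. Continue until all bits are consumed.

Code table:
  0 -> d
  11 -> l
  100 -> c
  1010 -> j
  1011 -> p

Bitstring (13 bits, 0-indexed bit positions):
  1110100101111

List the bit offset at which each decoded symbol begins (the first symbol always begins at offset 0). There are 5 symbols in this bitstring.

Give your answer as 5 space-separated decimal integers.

Bit 0: prefix='1' (no match yet)
Bit 1: prefix='11' -> emit 'l', reset
Bit 2: prefix='1' (no match yet)
Bit 3: prefix='10' (no match yet)
Bit 4: prefix='101' (no match yet)
Bit 5: prefix='1010' -> emit 'j', reset
Bit 6: prefix='0' -> emit 'd', reset
Bit 7: prefix='1' (no match yet)
Bit 8: prefix='10' (no match yet)
Bit 9: prefix='101' (no match yet)
Bit 10: prefix='1011' -> emit 'p', reset
Bit 11: prefix='1' (no match yet)
Bit 12: prefix='11' -> emit 'l', reset

Answer: 0 2 6 7 11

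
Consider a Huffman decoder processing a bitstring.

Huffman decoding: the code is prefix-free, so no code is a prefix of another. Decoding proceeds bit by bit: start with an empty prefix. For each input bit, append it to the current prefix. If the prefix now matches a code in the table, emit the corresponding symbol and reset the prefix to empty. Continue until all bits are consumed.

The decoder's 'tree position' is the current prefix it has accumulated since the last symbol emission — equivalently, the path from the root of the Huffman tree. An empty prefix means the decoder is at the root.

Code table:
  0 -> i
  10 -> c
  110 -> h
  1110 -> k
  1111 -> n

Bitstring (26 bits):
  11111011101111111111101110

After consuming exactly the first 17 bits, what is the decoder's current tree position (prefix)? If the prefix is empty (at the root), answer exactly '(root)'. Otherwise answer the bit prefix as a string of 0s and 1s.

Answer: 111

Derivation:
Bit 0: prefix='1' (no match yet)
Bit 1: prefix='11' (no match yet)
Bit 2: prefix='111' (no match yet)
Bit 3: prefix='1111' -> emit 'n', reset
Bit 4: prefix='1' (no match yet)
Bit 5: prefix='10' -> emit 'c', reset
Bit 6: prefix='1' (no match yet)
Bit 7: prefix='11' (no match yet)
Bit 8: prefix='111' (no match yet)
Bit 9: prefix='1110' -> emit 'k', reset
Bit 10: prefix='1' (no match yet)
Bit 11: prefix='11' (no match yet)
Bit 12: prefix='111' (no match yet)
Bit 13: prefix='1111' -> emit 'n', reset
Bit 14: prefix='1' (no match yet)
Bit 15: prefix='11' (no match yet)
Bit 16: prefix='111' (no match yet)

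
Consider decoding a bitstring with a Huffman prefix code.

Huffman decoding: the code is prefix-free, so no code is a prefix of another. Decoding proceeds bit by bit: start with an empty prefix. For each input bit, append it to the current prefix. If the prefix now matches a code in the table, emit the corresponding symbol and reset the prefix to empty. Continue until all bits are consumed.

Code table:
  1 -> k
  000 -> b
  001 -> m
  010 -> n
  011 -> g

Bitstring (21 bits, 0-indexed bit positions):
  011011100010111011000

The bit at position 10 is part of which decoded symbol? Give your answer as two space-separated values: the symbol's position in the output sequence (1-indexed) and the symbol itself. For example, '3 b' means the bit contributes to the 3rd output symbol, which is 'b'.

Answer: 5 k

Derivation:
Bit 0: prefix='0' (no match yet)
Bit 1: prefix='01' (no match yet)
Bit 2: prefix='011' -> emit 'g', reset
Bit 3: prefix='0' (no match yet)
Bit 4: prefix='01' (no match yet)
Bit 5: prefix='011' -> emit 'g', reset
Bit 6: prefix='1' -> emit 'k', reset
Bit 7: prefix='0' (no match yet)
Bit 8: prefix='00' (no match yet)
Bit 9: prefix='000' -> emit 'b', reset
Bit 10: prefix='1' -> emit 'k', reset
Bit 11: prefix='0' (no match yet)
Bit 12: prefix='01' (no match yet)
Bit 13: prefix='011' -> emit 'g', reset
Bit 14: prefix='1' -> emit 'k', reset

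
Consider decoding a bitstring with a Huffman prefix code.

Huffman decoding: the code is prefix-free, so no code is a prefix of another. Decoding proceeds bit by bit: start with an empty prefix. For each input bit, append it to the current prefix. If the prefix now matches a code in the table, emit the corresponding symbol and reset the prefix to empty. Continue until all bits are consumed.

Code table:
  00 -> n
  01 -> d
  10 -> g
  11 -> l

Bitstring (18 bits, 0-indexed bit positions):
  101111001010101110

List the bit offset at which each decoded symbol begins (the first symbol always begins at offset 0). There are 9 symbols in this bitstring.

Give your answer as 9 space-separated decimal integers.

Answer: 0 2 4 6 8 10 12 14 16

Derivation:
Bit 0: prefix='1' (no match yet)
Bit 1: prefix='10' -> emit 'g', reset
Bit 2: prefix='1' (no match yet)
Bit 3: prefix='11' -> emit 'l', reset
Bit 4: prefix='1' (no match yet)
Bit 5: prefix='11' -> emit 'l', reset
Bit 6: prefix='0' (no match yet)
Bit 7: prefix='00' -> emit 'n', reset
Bit 8: prefix='1' (no match yet)
Bit 9: prefix='10' -> emit 'g', reset
Bit 10: prefix='1' (no match yet)
Bit 11: prefix='10' -> emit 'g', reset
Bit 12: prefix='1' (no match yet)
Bit 13: prefix='10' -> emit 'g', reset
Bit 14: prefix='1' (no match yet)
Bit 15: prefix='11' -> emit 'l', reset
Bit 16: prefix='1' (no match yet)
Bit 17: prefix='10' -> emit 'g', reset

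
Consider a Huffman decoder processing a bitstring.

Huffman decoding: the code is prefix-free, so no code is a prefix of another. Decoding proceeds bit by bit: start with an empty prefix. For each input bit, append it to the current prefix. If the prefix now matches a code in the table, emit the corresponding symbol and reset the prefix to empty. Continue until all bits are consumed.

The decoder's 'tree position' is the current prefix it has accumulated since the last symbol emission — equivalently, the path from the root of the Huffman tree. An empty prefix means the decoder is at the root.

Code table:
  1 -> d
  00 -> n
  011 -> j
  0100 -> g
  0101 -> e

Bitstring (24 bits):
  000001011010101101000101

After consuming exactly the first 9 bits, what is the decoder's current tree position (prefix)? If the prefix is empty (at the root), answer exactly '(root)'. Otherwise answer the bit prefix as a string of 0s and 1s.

Bit 0: prefix='0' (no match yet)
Bit 1: prefix='00' -> emit 'n', reset
Bit 2: prefix='0' (no match yet)
Bit 3: prefix='00' -> emit 'n', reset
Bit 4: prefix='0' (no match yet)
Bit 5: prefix='01' (no match yet)
Bit 6: prefix='010' (no match yet)
Bit 7: prefix='0101' -> emit 'e', reset
Bit 8: prefix='1' -> emit 'd', reset

Answer: (root)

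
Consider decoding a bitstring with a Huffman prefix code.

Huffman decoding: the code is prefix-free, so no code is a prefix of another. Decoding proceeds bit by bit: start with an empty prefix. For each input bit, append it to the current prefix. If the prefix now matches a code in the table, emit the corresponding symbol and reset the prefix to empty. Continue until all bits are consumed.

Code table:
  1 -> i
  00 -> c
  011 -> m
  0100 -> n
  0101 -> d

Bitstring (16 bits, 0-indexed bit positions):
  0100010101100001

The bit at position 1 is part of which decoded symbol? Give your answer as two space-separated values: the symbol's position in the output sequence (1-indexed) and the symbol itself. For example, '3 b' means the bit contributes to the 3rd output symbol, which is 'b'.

Bit 0: prefix='0' (no match yet)
Bit 1: prefix='01' (no match yet)
Bit 2: prefix='010' (no match yet)
Bit 3: prefix='0100' -> emit 'n', reset
Bit 4: prefix='0' (no match yet)
Bit 5: prefix='01' (no match yet)

Answer: 1 n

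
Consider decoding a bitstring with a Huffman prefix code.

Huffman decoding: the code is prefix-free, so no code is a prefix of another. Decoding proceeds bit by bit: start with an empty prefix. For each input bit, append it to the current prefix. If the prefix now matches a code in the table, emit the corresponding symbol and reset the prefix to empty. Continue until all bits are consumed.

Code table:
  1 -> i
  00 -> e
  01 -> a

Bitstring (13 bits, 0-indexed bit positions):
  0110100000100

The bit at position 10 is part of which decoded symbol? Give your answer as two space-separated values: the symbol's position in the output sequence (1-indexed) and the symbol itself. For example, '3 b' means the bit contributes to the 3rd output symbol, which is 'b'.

Answer: 6 a

Derivation:
Bit 0: prefix='0' (no match yet)
Bit 1: prefix='01' -> emit 'a', reset
Bit 2: prefix='1' -> emit 'i', reset
Bit 3: prefix='0' (no match yet)
Bit 4: prefix='01' -> emit 'a', reset
Bit 5: prefix='0' (no match yet)
Bit 6: prefix='00' -> emit 'e', reset
Bit 7: prefix='0' (no match yet)
Bit 8: prefix='00' -> emit 'e', reset
Bit 9: prefix='0' (no match yet)
Bit 10: prefix='01' -> emit 'a', reset
Bit 11: prefix='0' (no match yet)
Bit 12: prefix='00' -> emit 'e', reset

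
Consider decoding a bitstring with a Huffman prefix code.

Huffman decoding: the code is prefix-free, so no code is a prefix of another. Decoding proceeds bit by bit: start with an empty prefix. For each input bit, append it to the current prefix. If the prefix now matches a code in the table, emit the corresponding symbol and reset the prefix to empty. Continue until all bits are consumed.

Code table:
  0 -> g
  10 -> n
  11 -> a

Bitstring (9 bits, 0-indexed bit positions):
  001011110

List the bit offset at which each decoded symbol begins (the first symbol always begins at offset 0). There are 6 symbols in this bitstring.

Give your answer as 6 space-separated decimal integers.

Answer: 0 1 2 4 6 8

Derivation:
Bit 0: prefix='0' -> emit 'g', reset
Bit 1: prefix='0' -> emit 'g', reset
Bit 2: prefix='1' (no match yet)
Bit 3: prefix='10' -> emit 'n', reset
Bit 4: prefix='1' (no match yet)
Bit 5: prefix='11' -> emit 'a', reset
Bit 6: prefix='1' (no match yet)
Bit 7: prefix='11' -> emit 'a', reset
Bit 8: prefix='0' -> emit 'g', reset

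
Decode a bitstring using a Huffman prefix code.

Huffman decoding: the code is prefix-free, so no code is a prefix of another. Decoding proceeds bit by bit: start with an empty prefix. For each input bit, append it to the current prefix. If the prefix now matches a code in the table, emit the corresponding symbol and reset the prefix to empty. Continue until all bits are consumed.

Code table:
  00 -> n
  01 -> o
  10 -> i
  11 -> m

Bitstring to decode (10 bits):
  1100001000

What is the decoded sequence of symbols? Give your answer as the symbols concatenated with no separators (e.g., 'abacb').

Answer: mnnin

Derivation:
Bit 0: prefix='1' (no match yet)
Bit 1: prefix='11' -> emit 'm', reset
Bit 2: prefix='0' (no match yet)
Bit 3: prefix='00' -> emit 'n', reset
Bit 4: prefix='0' (no match yet)
Bit 5: prefix='00' -> emit 'n', reset
Bit 6: prefix='1' (no match yet)
Bit 7: prefix='10' -> emit 'i', reset
Bit 8: prefix='0' (no match yet)
Bit 9: prefix='00' -> emit 'n', reset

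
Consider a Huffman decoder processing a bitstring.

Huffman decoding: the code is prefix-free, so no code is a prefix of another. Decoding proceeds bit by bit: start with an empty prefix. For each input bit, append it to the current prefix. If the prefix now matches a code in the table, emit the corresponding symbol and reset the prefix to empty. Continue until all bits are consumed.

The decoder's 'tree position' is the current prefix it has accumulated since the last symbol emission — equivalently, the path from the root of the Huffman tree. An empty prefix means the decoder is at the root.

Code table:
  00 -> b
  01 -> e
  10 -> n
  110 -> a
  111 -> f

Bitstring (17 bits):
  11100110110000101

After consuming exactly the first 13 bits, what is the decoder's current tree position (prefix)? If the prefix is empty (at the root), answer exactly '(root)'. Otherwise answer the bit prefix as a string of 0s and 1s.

Answer: (root)

Derivation:
Bit 0: prefix='1' (no match yet)
Bit 1: prefix='11' (no match yet)
Bit 2: prefix='111' -> emit 'f', reset
Bit 3: prefix='0' (no match yet)
Bit 4: prefix='00' -> emit 'b', reset
Bit 5: prefix='1' (no match yet)
Bit 6: prefix='11' (no match yet)
Bit 7: prefix='110' -> emit 'a', reset
Bit 8: prefix='1' (no match yet)
Bit 9: prefix='11' (no match yet)
Bit 10: prefix='110' -> emit 'a', reset
Bit 11: prefix='0' (no match yet)
Bit 12: prefix='00' -> emit 'b', reset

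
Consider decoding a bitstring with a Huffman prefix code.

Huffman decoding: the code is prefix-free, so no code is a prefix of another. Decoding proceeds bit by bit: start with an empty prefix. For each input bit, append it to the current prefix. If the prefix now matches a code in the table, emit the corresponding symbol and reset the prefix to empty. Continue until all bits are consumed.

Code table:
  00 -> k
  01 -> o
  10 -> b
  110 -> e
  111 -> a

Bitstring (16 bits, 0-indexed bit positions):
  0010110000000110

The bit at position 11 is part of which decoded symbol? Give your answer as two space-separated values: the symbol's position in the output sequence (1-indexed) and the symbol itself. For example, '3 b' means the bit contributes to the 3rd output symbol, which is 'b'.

Answer: 6 k

Derivation:
Bit 0: prefix='0' (no match yet)
Bit 1: prefix='00' -> emit 'k', reset
Bit 2: prefix='1' (no match yet)
Bit 3: prefix='10' -> emit 'b', reset
Bit 4: prefix='1' (no match yet)
Bit 5: prefix='11' (no match yet)
Bit 6: prefix='110' -> emit 'e', reset
Bit 7: prefix='0' (no match yet)
Bit 8: prefix='00' -> emit 'k', reset
Bit 9: prefix='0' (no match yet)
Bit 10: prefix='00' -> emit 'k', reset
Bit 11: prefix='0' (no match yet)
Bit 12: prefix='00' -> emit 'k', reset
Bit 13: prefix='1' (no match yet)
Bit 14: prefix='11' (no match yet)
Bit 15: prefix='110' -> emit 'e', reset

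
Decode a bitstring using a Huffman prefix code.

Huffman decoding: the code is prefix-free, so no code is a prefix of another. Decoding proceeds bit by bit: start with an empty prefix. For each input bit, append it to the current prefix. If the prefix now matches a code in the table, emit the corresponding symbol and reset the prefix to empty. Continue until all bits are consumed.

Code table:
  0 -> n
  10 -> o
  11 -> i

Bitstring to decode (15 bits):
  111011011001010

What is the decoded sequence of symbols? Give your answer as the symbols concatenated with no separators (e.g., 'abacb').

Bit 0: prefix='1' (no match yet)
Bit 1: prefix='11' -> emit 'i', reset
Bit 2: prefix='1' (no match yet)
Bit 3: prefix='10' -> emit 'o', reset
Bit 4: prefix='1' (no match yet)
Bit 5: prefix='11' -> emit 'i', reset
Bit 6: prefix='0' -> emit 'n', reset
Bit 7: prefix='1' (no match yet)
Bit 8: prefix='11' -> emit 'i', reset
Bit 9: prefix='0' -> emit 'n', reset
Bit 10: prefix='0' -> emit 'n', reset
Bit 11: prefix='1' (no match yet)
Bit 12: prefix='10' -> emit 'o', reset
Bit 13: prefix='1' (no match yet)
Bit 14: prefix='10' -> emit 'o', reset

Answer: ioininnoo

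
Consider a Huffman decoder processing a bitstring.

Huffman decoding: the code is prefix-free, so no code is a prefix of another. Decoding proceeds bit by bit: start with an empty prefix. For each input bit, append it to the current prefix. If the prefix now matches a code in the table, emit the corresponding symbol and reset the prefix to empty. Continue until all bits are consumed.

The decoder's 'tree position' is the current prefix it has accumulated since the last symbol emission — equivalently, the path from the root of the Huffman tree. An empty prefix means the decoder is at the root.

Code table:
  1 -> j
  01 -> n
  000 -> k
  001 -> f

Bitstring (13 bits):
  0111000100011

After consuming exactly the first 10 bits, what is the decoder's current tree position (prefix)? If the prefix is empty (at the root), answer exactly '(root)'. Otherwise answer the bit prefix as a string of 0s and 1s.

Bit 0: prefix='0' (no match yet)
Bit 1: prefix='01' -> emit 'n', reset
Bit 2: prefix='1' -> emit 'j', reset
Bit 3: prefix='1' -> emit 'j', reset
Bit 4: prefix='0' (no match yet)
Bit 5: prefix='00' (no match yet)
Bit 6: prefix='000' -> emit 'k', reset
Bit 7: prefix='1' -> emit 'j', reset
Bit 8: prefix='0' (no match yet)
Bit 9: prefix='00' (no match yet)

Answer: 00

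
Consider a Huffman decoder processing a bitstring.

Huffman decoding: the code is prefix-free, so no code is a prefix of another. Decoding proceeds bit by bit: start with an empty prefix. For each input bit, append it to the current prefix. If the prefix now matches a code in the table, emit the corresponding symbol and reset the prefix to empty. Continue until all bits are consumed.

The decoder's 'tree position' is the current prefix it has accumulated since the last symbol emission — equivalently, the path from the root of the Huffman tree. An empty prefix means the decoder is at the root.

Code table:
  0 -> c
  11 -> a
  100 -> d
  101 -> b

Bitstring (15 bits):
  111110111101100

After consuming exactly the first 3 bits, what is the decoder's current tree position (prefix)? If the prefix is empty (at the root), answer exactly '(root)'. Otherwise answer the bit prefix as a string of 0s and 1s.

Bit 0: prefix='1' (no match yet)
Bit 1: prefix='11' -> emit 'a', reset
Bit 2: prefix='1' (no match yet)

Answer: 1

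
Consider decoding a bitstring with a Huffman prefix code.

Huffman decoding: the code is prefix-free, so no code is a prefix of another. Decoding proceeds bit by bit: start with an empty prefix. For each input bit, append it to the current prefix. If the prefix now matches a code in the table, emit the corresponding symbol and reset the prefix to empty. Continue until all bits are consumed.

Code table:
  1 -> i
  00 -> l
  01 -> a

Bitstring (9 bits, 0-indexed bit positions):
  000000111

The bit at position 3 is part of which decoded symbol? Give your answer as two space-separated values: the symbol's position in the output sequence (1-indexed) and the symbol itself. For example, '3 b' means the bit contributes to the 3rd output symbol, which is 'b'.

Answer: 2 l

Derivation:
Bit 0: prefix='0' (no match yet)
Bit 1: prefix='00' -> emit 'l', reset
Bit 2: prefix='0' (no match yet)
Bit 3: prefix='00' -> emit 'l', reset
Bit 4: prefix='0' (no match yet)
Bit 5: prefix='00' -> emit 'l', reset
Bit 6: prefix='1' -> emit 'i', reset
Bit 7: prefix='1' -> emit 'i', reset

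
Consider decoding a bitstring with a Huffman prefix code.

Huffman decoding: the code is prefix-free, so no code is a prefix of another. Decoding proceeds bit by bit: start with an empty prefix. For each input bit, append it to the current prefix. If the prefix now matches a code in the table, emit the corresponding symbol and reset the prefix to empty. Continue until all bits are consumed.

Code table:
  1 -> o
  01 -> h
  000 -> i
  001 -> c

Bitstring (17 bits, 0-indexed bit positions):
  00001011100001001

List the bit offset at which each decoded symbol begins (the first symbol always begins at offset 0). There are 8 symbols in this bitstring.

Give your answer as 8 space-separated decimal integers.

Bit 0: prefix='0' (no match yet)
Bit 1: prefix='00' (no match yet)
Bit 2: prefix='000' -> emit 'i', reset
Bit 3: prefix='0' (no match yet)
Bit 4: prefix='01' -> emit 'h', reset
Bit 5: prefix='0' (no match yet)
Bit 6: prefix='01' -> emit 'h', reset
Bit 7: prefix='1' -> emit 'o', reset
Bit 8: prefix='1' -> emit 'o', reset
Bit 9: prefix='0' (no match yet)
Bit 10: prefix='00' (no match yet)
Bit 11: prefix='000' -> emit 'i', reset
Bit 12: prefix='0' (no match yet)
Bit 13: prefix='01' -> emit 'h', reset
Bit 14: prefix='0' (no match yet)
Bit 15: prefix='00' (no match yet)
Bit 16: prefix='001' -> emit 'c', reset

Answer: 0 3 5 7 8 9 12 14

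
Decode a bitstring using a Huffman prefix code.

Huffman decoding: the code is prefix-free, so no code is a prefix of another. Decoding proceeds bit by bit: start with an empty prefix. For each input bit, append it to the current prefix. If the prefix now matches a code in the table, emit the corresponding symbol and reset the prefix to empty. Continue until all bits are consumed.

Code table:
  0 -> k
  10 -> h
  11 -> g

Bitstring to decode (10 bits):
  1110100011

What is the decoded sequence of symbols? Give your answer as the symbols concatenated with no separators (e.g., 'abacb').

Answer: ghhkkg

Derivation:
Bit 0: prefix='1' (no match yet)
Bit 1: prefix='11' -> emit 'g', reset
Bit 2: prefix='1' (no match yet)
Bit 3: prefix='10' -> emit 'h', reset
Bit 4: prefix='1' (no match yet)
Bit 5: prefix='10' -> emit 'h', reset
Bit 6: prefix='0' -> emit 'k', reset
Bit 7: prefix='0' -> emit 'k', reset
Bit 8: prefix='1' (no match yet)
Bit 9: prefix='11' -> emit 'g', reset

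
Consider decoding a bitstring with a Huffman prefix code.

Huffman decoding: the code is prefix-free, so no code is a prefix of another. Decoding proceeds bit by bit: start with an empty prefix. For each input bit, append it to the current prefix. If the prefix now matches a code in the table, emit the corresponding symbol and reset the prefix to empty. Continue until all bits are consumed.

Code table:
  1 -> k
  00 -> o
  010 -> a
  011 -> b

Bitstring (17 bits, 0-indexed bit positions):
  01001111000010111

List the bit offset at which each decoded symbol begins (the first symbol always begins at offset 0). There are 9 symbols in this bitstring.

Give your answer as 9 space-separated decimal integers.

Bit 0: prefix='0' (no match yet)
Bit 1: prefix='01' (no match yet)
Bit 2: prefix='010' -> emit 'a', reset
Bit 3: prefix='0' (no match yet)
Bit 4: prefix='01' (no match yet)
Bit 5: prefix='011' -> emit 'b', reset
Bit 6: prefix='1' -> emit 'k', reset
Bit 7: prefix='1' -> emit 'k', reset
Bit 8: prefix='0' (no match yet)
Bit 9: prefix='00' -> emit 'o', reset
Bit 10: prefix='0' (no match yet)
Bit 11: prefix='00' -> emit 'o', reset
Bit 12: prefix='1' -> emit 'k', reset
Bit 13: prefix='0' (no match yet)
Bit 14: prefix='01' (no match yet)
Bit 15: prefix='011' -> emit 'b', reset
Bit 16: prefix='1' -> emit 'k', reset

Answer: 0 3 6 7 8 10 12 13 16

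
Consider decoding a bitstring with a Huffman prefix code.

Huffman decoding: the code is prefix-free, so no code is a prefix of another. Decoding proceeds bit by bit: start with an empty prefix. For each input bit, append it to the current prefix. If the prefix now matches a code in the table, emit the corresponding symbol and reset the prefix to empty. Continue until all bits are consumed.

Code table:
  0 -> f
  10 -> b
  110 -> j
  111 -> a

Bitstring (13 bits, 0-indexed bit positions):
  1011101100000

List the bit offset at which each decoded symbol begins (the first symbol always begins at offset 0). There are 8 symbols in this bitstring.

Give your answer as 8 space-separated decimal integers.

Bit 0: prefix='1' (no match yet)
Bit 1: prefix='10' -> emit 'b', reset
Bit 2: prefix='1' (no match yet)
Bit 3: prefix='11' (no match yet)
Bit 4: prefix='111' -> emit 'a', reset
Bit 5: prefix='0' -> emit 'f', reset
Bit 6: prefix='1' (no match yet)
Bit 7: prefix='11' (no match yet)
Bit 8: prefix='110' -> emit 'j', reset
Bit 9: prefix='0' -> emit 'f', reset
Bit 10: prefix='0' -> emit 'f', reset
Bit 11: prefix='0' -> emit 'f', reset
Bit 12: prefix='0' -> emit 'f', reset

Answer: 0 2 5 6 9 10 11 12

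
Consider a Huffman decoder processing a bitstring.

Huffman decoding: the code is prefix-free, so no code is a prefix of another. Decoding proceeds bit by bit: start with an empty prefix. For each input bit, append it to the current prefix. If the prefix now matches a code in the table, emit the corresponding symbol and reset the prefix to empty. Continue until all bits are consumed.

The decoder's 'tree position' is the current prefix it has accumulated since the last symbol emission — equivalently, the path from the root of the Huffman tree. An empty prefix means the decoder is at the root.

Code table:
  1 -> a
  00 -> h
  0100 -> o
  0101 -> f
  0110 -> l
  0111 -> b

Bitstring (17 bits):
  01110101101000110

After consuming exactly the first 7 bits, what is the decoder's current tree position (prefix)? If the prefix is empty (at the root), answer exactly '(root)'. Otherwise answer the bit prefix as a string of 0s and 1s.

Bit 0: prefix='0' (no match yet)
Bit 1: prefix='01' (no match yet)
Bit 2: prefix='011' (no match yet)
Bit 3: prefix='0111' -> emit 'b', reset
Bit 4: prefix='0' (no match yet)
Bit 5: prefix='01' (no match yet)
Bit 6: prefix='010' (no match yet)

Answer: 010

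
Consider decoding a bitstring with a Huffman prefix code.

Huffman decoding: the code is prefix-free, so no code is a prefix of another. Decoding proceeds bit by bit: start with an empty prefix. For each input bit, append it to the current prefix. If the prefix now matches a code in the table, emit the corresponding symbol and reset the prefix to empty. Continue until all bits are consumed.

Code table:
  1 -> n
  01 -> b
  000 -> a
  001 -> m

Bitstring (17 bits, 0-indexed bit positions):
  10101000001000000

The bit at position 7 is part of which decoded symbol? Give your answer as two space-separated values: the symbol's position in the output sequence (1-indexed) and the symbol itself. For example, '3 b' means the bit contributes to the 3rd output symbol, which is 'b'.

Bit 0: prefix='1' -> emit 'n', reset
Bit 1: prefix='0' (no match yet)
Bit 2: prefix='01' -> emit 'b', reset
Bit 3: prefix='0' (no match yet)
Bit 4: prefix='01' -> emit 'b', reset
Bit 5: prefix='0' (no match yet)
Bit 6: prefix='00' (no match yet)
Bit 7: prefix='000' -> emit 'a', reset
Bit 8: prefix='0' (no match yet)
Bit 9: prefix='00' (no match yet)
Bit 10: prefix='001' -> emit 'm', reset
Bit 11: prefix='0' (no match yet)

Answer: 4 a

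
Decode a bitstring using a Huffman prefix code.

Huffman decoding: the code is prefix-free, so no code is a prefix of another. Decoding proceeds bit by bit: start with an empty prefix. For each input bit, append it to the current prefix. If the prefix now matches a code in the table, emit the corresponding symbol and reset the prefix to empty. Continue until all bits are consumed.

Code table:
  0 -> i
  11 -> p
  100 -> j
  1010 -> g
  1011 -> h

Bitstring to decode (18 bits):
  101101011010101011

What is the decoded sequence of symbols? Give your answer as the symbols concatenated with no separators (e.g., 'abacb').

Answer: hihigh

Derivation:
Bit 0: prefix='1' (no match yet)
Bit 1: prefix='10' (no match yet)
Bit 2: prefix='101' (no match yet)
Bit 3: prefix='1011' -> emit 'h', reset
Bit 4: prefix='0' -> emit 'i', reset
Bit 5: prefix='1' (no match yet)
Bit 6: prefix='10' (no match yet)
Bit 7: prefix='101' (no match yet)
Bit 8: prefix='1011' -> emit 'h', reset
Bit 9: prefix='0' -> emit 'i', reset
Bit 10: prefix='1' (no match yet)
Bit 11: prefix='10' (no match yet)
Bit 12: prefix='101' (no match yet)
Bit 13: prefix='1010' -> emit 'g', reset
Bit 14: prefix='1' (no match yet)
Bit 15: prefix='10' (no match yet)
Bit 16: prefix='101' (no match yet)
Bit 17: prefix='1011' -> emit 'h', reset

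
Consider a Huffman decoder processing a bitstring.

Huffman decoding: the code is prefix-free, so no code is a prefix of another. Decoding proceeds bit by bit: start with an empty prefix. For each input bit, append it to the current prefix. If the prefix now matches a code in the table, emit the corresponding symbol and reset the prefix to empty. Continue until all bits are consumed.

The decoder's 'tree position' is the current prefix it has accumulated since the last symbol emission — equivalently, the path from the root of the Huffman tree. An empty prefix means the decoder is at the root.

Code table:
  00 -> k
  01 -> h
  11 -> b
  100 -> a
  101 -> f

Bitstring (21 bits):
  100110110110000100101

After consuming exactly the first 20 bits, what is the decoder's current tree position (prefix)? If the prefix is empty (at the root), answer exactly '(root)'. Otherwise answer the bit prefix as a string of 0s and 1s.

Bit 0: prefix='1' (no match yet)
Bit 1: prefix='10' (no match yet)
Bit 2: prefix='100' -> emit 'a', reset
Bit 3: prefix='1' (no match yet)
Bit 4: prefix='11' -> emit 'b', reset
Bit 5: prefix='0' (no match yet)
Bit 6: prefix='01' -> emit 'h', reset
Bit 7: prefix='1' (no match yet)
Bit 8: prefix='10' (no match yet)
Bit 9: prefix='101' -> emit 'f', reset
Bit 10: prefix='1' (no match yet)
Bit 11: prefix='10' (no match yet)
Bit 12: prefix='100' -> emit 'a', reset
Bit 13: prefix='0' (no match yet)
Bit 14: prefix='00' -> emit 'k', reset
Bit 15: prefix='1' (no match yet)
Bit 16: prefix='10' (no match yet)
Bit 17: prefix='100' -> emit 'a', reset
Bit 18: prefix='1' (no match yet)
Bit 19: prefix='10' (no match yet)

Answer: 10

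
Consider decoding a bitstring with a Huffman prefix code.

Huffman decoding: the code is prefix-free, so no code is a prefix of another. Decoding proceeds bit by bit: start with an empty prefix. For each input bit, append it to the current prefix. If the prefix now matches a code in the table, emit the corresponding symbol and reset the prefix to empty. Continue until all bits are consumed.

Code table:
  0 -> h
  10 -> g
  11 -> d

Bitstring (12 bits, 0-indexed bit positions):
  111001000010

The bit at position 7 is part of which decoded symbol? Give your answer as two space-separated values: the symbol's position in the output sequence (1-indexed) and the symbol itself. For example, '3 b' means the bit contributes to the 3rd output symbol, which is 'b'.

Answer: 5 h

Derivation:
Bit 0: prefix='1' (no match yet)
Bit 1: prefix='11' -> emit 'd', reset
Bit 2: prefix='1' (no match yet)
Bit 3: prefix='10' -> emit 'g', reset
Bit 4: prefix='0' -> emit 'h', reset
Bit 5: prefix='1' (no match yet)
Bit 6: prefix='10' -> emit 'g', reset
Bit 7: prefix='0' -> emit 'h', reset
Bit 8: prefix='0' -> emit 'h', reset
Bit 9: prefix='0' -> emit 'h', reset
Bit 10: prefix='1' (no match yet)
Bit 11: prefix='10' -> emit 'g', reset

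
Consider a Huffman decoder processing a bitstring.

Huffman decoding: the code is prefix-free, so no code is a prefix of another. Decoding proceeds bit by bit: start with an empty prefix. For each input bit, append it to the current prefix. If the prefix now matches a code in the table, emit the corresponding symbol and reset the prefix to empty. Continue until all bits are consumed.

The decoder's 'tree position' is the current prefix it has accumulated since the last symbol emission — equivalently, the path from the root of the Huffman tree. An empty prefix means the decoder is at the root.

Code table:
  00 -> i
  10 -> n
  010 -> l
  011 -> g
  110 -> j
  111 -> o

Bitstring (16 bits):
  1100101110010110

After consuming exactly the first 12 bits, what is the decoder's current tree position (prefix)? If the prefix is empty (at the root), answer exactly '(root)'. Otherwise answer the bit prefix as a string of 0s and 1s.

Bit 0: prefix='1' (no match yet)
Bit 1: prefix='11' (no match yet)
Bit 2: prefix='110' -> emit 'j', reset
Bit 3: prefix='0' (no match yet)
Bit 4: prefix='01' (no match yet)
Bit 5: prefix='010' -> emit 'l', reset
Bit 6: prefix='1' (no match yet)
Bit 7: prefix='11' (no match yet)
Bit 8: prefix='111' -> emit 'o', reset
Bit 9: prefix='0' (no match yet)
Bit 10: prefix='00' -> emit 'i', reset
Bit 11: prefix='1' (no match yet)

Answer: 1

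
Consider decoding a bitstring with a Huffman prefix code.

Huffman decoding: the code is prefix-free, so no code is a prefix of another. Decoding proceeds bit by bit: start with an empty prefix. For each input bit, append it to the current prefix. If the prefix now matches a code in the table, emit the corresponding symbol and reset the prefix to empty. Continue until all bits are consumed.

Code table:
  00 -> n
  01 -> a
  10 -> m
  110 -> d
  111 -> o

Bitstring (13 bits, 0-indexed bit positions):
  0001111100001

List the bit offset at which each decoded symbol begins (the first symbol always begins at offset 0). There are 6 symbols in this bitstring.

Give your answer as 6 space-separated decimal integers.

Answer: 0 2 4 7 9 11

Derivation:
Bit 0: prefix='0' (no match yet)
Bit 1: prefix='00' -> emit 'n', reset
Bit 2: prefix='0' (no match yet)
Bit 3: prefix='01' -> emit 'a', reset
Bit 4: prefix='1' (no match yet)
Bit 5: prefix='11' (no match yet)
Bit 6: prefix='111' -> emit 'o', reset
Bit 7: prefix='1' (no match yet)
Bit 8: prefix='10' -> emit 'm', reset
Bit 9: prefix='0' (no match yet)
Bit 10: prefix='00' -> emit 'n', reset
Bit 11: prefix='0' (no match yet)
Bit 12: prefix='01' -> emit 'a', reset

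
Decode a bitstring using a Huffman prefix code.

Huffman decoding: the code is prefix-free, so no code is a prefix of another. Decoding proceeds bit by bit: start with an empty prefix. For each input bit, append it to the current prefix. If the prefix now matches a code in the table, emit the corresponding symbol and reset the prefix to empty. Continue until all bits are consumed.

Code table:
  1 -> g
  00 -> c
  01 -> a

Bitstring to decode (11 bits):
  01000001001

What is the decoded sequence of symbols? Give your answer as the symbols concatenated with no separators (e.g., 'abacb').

Bit 0: prefix='0' (no match yet)
Bit 1: prefix='01' -> emit 'a', reset
Bit 2: prefix='0' (no match yet)
Bit 3: prefix='00' -> emit 'c', reset
Bit 4: prefix='0' (no match yet)
Bit 5: prefix='00' -> emit 'c', reset
Bit 6: prefix='0' (no match yet)
Bit 7: prefix='01' -> emit 'a', reset
Bit 8: prefix='0' (no match yet)
Bit 9: prefix='00' -> emit 'c', reset
Bit 10: prefix='1' -> emit 'g', reset

Answer: accacg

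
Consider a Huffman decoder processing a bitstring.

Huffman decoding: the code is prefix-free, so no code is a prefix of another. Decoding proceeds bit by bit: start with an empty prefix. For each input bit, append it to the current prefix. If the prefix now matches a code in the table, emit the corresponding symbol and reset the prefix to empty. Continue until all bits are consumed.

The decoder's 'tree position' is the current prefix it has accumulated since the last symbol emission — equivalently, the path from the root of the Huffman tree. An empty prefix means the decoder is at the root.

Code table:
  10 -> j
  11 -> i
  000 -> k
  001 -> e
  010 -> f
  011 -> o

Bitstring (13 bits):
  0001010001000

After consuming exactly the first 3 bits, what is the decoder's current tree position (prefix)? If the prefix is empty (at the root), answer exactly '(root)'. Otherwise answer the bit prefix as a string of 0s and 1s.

Bit 0: prefix='0' (no match yet)
Bit 1: prefix='00' (no match yet)
Bit 2: prefix='000' -> emit 'k', reset

Answer: (root)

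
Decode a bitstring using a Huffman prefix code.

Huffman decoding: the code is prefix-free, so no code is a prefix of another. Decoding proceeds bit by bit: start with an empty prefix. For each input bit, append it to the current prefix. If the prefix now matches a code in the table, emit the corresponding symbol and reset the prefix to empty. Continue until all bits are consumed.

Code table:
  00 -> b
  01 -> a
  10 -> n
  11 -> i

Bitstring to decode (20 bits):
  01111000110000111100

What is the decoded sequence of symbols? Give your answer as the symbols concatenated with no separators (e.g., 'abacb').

Bit 0: prefix='0' (no match yet)
Bit 1: prefix='01' -> emit 'a', reset
Bit 2: prefix='1' (no match yet)
Bit 3: prefix='11' -> emit 'i', reset
Bit 4: prefix='1' (no match yet)
Bit 5: prefix='10' -> emit 'n', reset
Bit 6: prefix='0' (no match yet)
Bit 7: prefix='00' -> emit 'b', reset
Bit 8: prefix='1' (no match yet)
Bit 9: prefix='11' -> emit 'i', reset
Bit 10: prefix='0' (no match yet)
Bit 11: prefix='00' -> emit 'b', reset
Bit 12: prefix='0' (no match yet)
Bit 13: prefix='00' -> emit 'b', reset
Bit 14: prefix='1' (no match yet)
Bit 15: prefix='11' -> emit 'i', reset
Bit 16: prefix='1' (no match yet)
Bit 17: prefix='11' -> emit 'i', reset
Bit 18: prefix='0' (no match yet)
Bit 19: prefix='00' -> emit 'b', reset

Answer: ainbibbiib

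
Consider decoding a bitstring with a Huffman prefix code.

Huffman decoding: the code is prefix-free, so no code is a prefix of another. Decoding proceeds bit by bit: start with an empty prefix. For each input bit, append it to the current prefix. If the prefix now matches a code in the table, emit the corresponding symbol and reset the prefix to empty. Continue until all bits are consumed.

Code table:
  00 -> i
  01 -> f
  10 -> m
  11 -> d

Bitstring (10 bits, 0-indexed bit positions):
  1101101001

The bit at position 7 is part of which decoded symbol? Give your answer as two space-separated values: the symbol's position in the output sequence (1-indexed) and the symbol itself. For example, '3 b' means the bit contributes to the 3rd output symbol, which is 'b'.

Bit 0: prefix='1' (no match yet)
Bit 1: prefix='11' -> emit 'd', reset
Bit 2: prefix='0' (no match yet)
Bit 3: prefix='01' -> emit 'f', reset
Bit 4: prefix='1' (no match yet)
Bit 5: prefix='10' -> emit 'm', reset
Bit 6: prefix='1' (no match yet)
Bit 7: prefix='10' -> emit 'm', reset
Bit 8: prefix='0' (no match yet)
Bit 9: prefix='01' -> emit 'f', reset

Answer: 4 m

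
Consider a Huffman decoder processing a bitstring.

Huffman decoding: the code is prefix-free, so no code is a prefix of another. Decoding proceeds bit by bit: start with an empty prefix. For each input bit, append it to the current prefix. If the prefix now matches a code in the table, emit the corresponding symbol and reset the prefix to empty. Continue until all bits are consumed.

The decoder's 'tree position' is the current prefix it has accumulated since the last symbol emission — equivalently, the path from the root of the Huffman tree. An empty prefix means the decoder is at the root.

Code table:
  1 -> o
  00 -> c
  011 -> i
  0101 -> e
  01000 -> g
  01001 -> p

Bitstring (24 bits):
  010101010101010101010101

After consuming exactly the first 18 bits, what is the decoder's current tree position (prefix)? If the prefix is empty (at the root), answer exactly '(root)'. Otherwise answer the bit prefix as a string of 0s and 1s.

Bit 0: prefix='0' (no match yet)
Bit 1: prefix='01' (no match yet)
Bit 2: prefix='010' (no match yet)
Bit 3: prefix='0101' -> emit 'e', reset
Bit 4: prefix='0' (no match yet)
Bit 5: prefix='01' (no match yet)
Bit 6: prefix='010' (no match yet)
Bit 7: prefix='0101' -> emit 'e', reset
Bit 8: prefix='0' (no match yet)
Bit 9: prefix='01' (no match yet)
Bit 10: prefix='010' (no match yet)
Bit 11: prefix='0101' -> emit 'e', reset
Bit 12: prefix='0' (no match yet)
Bit 13: prefix='01' (no match yet)
Bit 14: prefix='010' (no match yet)
Bit 15: prefix='0101' -> emit 'e', reset
Bit 16: prefix='0' (no match yet)
Bit 17: prefix='01' (no match yet)

Answer: 01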